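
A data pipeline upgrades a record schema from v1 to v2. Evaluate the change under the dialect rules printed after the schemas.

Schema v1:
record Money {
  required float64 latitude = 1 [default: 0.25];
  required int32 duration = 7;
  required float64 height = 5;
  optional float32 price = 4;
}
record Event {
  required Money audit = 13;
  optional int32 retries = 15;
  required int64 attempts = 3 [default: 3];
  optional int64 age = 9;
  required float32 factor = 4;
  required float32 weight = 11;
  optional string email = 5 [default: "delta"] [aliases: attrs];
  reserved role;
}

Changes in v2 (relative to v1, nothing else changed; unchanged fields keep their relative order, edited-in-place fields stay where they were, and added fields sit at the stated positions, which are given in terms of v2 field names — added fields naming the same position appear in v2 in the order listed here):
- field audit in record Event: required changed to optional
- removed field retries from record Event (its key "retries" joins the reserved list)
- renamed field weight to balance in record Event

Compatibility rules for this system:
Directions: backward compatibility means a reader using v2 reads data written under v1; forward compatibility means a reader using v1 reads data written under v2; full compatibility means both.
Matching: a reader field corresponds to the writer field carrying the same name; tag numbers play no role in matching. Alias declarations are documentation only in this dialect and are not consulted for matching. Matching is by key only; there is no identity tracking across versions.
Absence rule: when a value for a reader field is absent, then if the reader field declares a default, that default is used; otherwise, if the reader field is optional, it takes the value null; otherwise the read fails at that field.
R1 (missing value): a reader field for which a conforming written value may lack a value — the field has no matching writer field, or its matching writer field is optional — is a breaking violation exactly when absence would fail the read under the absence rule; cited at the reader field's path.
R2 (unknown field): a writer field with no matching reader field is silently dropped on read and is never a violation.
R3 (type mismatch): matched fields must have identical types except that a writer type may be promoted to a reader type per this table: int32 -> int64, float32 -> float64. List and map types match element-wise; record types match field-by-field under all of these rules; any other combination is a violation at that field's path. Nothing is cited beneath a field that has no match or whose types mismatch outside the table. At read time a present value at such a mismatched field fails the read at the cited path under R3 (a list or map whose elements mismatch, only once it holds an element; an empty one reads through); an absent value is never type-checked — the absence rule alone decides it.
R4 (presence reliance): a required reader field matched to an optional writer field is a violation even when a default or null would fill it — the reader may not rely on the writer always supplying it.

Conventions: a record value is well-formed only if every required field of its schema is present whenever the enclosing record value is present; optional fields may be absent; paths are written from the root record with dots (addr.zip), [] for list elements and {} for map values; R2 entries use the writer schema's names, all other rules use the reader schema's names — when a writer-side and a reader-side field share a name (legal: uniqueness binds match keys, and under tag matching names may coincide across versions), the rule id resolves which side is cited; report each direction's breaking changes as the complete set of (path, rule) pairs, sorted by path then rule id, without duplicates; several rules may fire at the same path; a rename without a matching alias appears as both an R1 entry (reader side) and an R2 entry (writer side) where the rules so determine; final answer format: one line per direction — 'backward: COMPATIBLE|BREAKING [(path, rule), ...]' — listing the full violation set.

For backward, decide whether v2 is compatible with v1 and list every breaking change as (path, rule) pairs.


backward: BREAKING [(balance, R1)]

each type pair in Event: writer, then reader
backward analysis of Event with v2 as reader and v1 as writer:
  audit <- audit (Money -> Money, writer required)
  attempts <- attempts (int64 -> int64, writer required)
  age <- age (int64 -> int64, writer optional)
  factor <- factor (float32 -> float32, writer required)
  balance: no writer-side match
  email <- email (string -> string, writer optional)
  writer field retries has no reader counterpart
  writer field weight has no reader counterpart
  audit.latitude <- audit.latitude (float64 -> float64, writer required)
  audit.duration <- audit.duration (int32 -> int32, writer required)
  audit.height <- audit.height (float64 -> float64, writer required)
  audit.price <- audit.price (float32 -> float32, writer optional)
  rule R1 violated at balance
  backward on Event therefore BREAKING (1)
ruling out the remaining Event differences:
  field audit in record Event: required changed to optional -> affects forward compatibility only, which is not asked
  removed field retries from record Event (its key "retries" joins the reserved list) -> fires no rule on Event, leaving the asked answer as it is


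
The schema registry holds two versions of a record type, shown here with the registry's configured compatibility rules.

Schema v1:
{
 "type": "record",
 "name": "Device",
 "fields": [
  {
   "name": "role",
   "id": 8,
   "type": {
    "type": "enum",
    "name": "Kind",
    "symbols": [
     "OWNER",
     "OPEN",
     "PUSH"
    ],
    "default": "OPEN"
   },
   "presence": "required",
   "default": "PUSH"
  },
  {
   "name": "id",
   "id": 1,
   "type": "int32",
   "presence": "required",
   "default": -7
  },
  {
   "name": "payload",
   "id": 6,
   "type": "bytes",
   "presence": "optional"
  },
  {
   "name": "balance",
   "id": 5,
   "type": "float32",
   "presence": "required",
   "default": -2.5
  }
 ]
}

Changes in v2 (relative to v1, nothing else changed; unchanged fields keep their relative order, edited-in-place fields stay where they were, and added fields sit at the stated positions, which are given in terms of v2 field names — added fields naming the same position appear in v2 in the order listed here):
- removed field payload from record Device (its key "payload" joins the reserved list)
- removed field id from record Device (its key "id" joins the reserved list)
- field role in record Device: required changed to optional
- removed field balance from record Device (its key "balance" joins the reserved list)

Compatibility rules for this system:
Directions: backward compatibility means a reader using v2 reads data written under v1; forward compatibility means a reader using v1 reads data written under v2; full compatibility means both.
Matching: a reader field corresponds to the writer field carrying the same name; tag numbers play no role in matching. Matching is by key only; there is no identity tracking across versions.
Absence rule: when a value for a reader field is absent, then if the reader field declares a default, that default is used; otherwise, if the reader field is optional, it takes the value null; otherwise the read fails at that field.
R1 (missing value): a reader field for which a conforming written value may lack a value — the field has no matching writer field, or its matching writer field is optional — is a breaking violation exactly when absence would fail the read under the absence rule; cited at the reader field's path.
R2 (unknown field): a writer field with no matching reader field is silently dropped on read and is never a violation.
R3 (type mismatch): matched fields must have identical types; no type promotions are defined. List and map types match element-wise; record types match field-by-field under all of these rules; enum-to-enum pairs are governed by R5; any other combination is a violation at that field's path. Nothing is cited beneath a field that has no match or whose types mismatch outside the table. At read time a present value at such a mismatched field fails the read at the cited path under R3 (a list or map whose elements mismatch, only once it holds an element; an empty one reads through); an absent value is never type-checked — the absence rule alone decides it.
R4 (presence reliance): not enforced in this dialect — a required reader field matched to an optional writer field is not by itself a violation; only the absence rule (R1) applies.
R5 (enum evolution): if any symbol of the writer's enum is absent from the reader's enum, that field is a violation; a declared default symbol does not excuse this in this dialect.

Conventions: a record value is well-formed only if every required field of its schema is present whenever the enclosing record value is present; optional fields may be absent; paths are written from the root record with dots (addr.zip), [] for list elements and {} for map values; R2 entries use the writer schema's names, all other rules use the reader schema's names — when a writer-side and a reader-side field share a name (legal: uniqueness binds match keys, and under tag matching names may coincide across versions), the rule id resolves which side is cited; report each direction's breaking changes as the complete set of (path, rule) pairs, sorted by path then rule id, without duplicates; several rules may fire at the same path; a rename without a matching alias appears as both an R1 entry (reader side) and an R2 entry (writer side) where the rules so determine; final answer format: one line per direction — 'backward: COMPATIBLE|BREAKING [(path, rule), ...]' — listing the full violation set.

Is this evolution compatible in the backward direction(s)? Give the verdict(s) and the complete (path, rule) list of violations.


backward: COMPATIBLE []

in Device below, arrows point writer -> reader
checking backward for Device: reader v2 against writer v1:
  Kind -> Kind, writer required: role aligns to role
  writer id: unknown to reader
  writer payload: unknown to reader
  writer balance: unknown to reader
  nothing fires on Device: backward is COMPATIBLE
diffs on Device not affecting the asked answer:
  removed field payload from record Device (its key "payload" joins the reserved list) -> triggers nothing under Device's printed rules — same verdict
  removed field id from record Device (its key "id" joins the reserved list) -> triggers nothing under Device's printed rules — same verdict
  field role in record Device: required changed to optional -> triggers nothing under Device's printed rules — same verdict
  removed field balance from record Device (its key "balance" joins the reserved list) -> triggers nothing under Device's printed rules — same verdict


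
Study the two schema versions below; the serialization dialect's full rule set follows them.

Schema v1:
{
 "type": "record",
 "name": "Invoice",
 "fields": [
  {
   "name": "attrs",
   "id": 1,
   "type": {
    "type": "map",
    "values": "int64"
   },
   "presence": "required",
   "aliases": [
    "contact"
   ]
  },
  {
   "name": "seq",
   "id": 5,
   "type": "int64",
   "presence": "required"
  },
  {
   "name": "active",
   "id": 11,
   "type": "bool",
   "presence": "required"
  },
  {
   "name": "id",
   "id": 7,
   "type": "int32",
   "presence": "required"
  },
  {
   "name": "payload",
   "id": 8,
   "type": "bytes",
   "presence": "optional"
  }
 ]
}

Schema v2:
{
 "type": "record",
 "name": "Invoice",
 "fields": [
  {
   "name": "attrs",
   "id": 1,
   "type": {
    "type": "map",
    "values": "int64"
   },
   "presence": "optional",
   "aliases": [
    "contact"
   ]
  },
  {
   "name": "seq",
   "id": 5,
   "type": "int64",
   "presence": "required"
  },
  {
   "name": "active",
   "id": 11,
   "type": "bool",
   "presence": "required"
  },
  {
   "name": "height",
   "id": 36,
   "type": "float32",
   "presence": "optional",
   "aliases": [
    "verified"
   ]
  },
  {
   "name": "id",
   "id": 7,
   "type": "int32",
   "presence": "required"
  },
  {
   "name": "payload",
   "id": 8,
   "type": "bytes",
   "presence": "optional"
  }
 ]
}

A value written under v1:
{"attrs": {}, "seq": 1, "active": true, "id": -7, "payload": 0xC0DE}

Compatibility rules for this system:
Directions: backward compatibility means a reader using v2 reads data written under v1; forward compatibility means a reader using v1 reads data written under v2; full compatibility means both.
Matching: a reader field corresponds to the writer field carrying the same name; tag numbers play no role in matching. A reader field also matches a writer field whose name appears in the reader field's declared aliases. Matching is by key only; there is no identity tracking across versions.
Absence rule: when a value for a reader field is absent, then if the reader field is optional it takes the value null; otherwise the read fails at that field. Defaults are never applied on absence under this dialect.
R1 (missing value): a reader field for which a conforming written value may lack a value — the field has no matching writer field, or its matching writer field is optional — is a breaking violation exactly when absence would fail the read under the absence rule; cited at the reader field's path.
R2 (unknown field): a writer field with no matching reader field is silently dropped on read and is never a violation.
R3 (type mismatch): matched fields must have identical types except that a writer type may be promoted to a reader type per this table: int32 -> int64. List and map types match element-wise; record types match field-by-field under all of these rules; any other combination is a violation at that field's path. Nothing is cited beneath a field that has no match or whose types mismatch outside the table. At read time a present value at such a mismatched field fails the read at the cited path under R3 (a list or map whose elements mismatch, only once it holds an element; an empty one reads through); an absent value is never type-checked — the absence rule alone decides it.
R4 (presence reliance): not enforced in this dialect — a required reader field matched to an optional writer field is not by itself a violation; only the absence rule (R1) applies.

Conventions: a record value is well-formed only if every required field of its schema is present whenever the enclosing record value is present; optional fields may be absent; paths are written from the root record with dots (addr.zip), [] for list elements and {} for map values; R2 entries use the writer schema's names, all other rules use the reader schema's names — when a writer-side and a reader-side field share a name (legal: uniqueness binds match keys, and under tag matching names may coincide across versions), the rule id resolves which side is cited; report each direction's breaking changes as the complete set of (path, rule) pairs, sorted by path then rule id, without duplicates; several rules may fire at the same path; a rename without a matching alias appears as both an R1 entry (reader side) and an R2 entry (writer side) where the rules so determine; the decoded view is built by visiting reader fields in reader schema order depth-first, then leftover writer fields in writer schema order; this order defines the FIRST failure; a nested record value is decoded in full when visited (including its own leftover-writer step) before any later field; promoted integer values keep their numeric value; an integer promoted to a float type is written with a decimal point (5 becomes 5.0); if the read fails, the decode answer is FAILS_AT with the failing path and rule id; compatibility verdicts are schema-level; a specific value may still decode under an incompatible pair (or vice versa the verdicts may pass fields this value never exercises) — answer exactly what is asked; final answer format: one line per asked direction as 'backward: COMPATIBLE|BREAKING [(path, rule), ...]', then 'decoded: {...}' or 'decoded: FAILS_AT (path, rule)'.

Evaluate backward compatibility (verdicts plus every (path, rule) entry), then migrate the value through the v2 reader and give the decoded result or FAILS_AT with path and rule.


backward: COMPATIBLE []; decoded: {"attrs": {}, "seq": 1, "active": true, "height": null, "id": -7, "payload": 0xC0DE}

each type pair in Invoice: writer, then reader
backward on Invoice — v2 reading data written by v1:
  attrs: map<string, int64> -> map<string, int64>, writer required; from attrs
  seq: int64 -> int64, writer required; from seq
  active: bool -> bool, writer required; from active
  no writer field matches reader height
  id: int32 -> int32, writer required; from id
  payload: bytes -> bytes, writer optional; from payload
  => backward: COMPATIBLE
decoding the Invoice value with the v2 reader:
  attrs := {}
  seq := 1
  active := true
  height := null (missing; optional => null)
  id := -7
  payload := 0xC0DE
  => decoded: {"attrs": {}, "seq": 1, "active": true, "height": null, "id": -7, "payload": 0xC0DE}
remaining Invoice differences; none change what is asked:
  field attrs in record Invoice: required changed to optional -> matters only for Invoice's forward compatibility — outside the asked direction


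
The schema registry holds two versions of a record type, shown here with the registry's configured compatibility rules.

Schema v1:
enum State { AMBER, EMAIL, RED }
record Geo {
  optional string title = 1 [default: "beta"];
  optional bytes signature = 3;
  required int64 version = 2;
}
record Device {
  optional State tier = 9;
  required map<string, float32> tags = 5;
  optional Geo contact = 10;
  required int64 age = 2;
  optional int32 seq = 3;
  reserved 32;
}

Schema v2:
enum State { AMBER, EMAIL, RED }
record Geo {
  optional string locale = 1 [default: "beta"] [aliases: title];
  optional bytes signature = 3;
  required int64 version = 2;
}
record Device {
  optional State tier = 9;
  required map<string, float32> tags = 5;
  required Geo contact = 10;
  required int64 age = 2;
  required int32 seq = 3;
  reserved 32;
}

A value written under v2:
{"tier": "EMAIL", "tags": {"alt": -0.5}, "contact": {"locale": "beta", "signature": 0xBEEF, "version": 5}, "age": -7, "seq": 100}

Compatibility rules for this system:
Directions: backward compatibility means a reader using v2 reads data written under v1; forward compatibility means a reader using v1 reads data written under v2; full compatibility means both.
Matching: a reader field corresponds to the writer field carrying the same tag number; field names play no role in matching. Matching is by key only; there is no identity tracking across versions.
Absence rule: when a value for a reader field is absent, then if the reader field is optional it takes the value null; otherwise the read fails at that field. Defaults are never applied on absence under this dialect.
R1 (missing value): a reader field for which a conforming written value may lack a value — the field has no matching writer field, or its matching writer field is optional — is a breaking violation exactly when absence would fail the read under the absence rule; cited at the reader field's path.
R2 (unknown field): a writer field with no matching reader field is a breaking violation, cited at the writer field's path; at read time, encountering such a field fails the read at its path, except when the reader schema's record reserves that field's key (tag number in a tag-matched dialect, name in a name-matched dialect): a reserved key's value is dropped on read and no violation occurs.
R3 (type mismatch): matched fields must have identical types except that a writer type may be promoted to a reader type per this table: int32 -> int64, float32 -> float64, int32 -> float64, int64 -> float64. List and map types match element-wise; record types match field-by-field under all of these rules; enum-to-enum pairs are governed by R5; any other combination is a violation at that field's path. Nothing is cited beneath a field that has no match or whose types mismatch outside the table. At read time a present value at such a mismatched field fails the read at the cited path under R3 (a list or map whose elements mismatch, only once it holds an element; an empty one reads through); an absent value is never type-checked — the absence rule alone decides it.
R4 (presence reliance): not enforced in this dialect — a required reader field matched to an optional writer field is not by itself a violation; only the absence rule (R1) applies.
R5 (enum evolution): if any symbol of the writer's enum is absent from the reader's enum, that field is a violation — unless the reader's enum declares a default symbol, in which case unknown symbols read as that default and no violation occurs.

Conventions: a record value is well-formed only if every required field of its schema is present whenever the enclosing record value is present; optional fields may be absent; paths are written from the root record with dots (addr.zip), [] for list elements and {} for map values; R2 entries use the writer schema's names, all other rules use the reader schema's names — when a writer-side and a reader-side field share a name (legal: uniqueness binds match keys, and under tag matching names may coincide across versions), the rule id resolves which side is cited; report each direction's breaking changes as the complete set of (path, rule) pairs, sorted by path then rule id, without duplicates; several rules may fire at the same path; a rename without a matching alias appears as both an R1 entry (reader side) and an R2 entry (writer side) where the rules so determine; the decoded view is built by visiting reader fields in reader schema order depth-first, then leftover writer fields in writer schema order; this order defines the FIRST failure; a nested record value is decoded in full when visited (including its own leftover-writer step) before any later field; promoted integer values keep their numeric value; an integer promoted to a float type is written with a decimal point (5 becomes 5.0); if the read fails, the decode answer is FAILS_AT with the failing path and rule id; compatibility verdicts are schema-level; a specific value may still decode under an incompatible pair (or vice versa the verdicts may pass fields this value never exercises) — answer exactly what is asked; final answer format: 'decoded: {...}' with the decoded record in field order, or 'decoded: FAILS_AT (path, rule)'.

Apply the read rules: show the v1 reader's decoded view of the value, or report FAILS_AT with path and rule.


decoded: {"tier": "EMAIL", "tags": {"alt": -0.5}, "contact": {"title": "beta", "signature": 0xBEEF, "version": 5}, "age": -7, "seq": 100}

arrows below run writer -> reader for Device
decoding the Device value with the v1 reader:
  tier := "EMAIL"
  tags := {"alt": -0.5}
  contact.title := "beta" (from writer locale)
  contact.signature := 0xBEEF
  contact.version := 5
  age := -7
  seq := 100
  => decoded: {"tier": "EMAIL", "tags": {"alt": -0.5}, "contact": {"title": "beta", "signature": 0xBEEF, "version": 5}, "age": -7, "seq": 100}
diffs on Device not affecting the asked answer:
  field contact in record Device: optional changed to required -> changes Device's schema-level verdicts only — the decode of this value is the same
  field seq in record Device: optional changed to required -> changes Device's schema-level verdicts only — the decode of this value is the same
  renamed field title to locale in record Geo (alias title declared on the renamed field) -> triggers nothing under the printed rules; the Device answer is the same either way


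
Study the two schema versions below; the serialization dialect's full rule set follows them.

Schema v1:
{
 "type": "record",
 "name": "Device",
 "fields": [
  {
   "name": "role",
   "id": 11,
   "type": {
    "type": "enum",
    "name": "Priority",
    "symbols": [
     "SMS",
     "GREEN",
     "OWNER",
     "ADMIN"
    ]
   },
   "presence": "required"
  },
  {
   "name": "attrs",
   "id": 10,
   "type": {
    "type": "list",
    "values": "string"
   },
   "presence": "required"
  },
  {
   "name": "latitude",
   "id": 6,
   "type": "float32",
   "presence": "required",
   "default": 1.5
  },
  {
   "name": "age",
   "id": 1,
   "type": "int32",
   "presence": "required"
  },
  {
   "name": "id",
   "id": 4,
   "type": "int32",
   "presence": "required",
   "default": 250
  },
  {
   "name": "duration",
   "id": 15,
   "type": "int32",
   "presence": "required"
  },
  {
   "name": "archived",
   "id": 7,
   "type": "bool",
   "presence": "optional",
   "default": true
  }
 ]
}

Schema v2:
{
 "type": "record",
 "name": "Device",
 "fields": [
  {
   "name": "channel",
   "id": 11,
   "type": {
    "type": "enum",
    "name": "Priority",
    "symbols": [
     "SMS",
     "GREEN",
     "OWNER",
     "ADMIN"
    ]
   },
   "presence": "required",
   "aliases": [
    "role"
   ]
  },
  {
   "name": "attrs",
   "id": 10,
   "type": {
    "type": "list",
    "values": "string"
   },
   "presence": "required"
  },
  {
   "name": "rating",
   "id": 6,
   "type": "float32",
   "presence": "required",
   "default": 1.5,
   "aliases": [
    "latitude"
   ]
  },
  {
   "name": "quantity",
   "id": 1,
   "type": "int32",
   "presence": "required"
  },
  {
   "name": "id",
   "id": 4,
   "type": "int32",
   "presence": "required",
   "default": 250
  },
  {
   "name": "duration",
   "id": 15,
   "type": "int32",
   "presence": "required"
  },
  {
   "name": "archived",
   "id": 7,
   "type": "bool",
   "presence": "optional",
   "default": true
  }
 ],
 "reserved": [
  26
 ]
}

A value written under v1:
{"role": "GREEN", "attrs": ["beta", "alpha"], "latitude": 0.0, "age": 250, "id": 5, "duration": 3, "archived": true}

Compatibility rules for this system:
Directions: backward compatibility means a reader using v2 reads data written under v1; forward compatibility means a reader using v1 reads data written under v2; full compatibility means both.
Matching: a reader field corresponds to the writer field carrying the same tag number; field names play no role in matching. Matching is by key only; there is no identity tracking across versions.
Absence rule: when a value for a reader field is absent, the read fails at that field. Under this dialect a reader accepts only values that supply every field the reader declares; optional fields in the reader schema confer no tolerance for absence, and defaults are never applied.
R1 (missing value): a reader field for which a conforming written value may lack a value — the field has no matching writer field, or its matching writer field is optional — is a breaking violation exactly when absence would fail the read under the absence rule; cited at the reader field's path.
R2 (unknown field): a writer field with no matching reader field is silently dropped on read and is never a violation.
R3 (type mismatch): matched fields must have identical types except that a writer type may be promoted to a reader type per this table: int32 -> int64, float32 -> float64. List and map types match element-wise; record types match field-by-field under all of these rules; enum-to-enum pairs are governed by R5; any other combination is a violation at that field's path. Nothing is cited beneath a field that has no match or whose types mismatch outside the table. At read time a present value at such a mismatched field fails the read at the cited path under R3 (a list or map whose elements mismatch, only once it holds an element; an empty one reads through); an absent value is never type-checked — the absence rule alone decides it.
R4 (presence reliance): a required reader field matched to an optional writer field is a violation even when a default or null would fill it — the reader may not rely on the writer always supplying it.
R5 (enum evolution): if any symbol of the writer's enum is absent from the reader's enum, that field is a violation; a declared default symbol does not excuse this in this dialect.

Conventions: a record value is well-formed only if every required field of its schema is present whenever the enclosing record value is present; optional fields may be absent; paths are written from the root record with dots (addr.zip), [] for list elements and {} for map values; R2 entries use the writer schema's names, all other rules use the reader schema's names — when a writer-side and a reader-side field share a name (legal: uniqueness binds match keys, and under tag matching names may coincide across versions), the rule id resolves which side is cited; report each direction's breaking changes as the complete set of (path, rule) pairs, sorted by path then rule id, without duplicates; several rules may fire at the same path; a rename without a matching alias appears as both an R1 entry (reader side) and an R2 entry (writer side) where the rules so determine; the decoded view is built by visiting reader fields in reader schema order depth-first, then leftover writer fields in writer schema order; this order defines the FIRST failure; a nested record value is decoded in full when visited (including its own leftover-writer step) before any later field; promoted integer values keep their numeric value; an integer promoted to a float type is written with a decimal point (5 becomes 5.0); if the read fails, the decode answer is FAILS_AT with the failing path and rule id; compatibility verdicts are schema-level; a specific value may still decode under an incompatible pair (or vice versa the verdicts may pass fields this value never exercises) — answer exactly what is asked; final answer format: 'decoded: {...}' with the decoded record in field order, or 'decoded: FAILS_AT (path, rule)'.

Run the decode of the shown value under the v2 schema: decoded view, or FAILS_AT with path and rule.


arrows below run writer -> reader for Device
decode walk for Device under reader schema v2:
  channel := "GREEN" (from writer role)
  attrs := ["beta", "alpha"]
  rating := 0.0 (from writer latitude)
  quantity := 250 (from writer age)
  id := 5
  duration := 3
  archived := true
  => decoded: {"channel": "GREEN", "attrs": ["beta", "alpha"], "rating": 0.0, "quantity": 250, "id": 5, "duration": 3, "archived": true}

decoded: {"channel": "GREEN", "attrs": ["beta", "alpha"], "rating": 0.0, "quantity": 250, "id": 5, "duration": 3, "archived": true}


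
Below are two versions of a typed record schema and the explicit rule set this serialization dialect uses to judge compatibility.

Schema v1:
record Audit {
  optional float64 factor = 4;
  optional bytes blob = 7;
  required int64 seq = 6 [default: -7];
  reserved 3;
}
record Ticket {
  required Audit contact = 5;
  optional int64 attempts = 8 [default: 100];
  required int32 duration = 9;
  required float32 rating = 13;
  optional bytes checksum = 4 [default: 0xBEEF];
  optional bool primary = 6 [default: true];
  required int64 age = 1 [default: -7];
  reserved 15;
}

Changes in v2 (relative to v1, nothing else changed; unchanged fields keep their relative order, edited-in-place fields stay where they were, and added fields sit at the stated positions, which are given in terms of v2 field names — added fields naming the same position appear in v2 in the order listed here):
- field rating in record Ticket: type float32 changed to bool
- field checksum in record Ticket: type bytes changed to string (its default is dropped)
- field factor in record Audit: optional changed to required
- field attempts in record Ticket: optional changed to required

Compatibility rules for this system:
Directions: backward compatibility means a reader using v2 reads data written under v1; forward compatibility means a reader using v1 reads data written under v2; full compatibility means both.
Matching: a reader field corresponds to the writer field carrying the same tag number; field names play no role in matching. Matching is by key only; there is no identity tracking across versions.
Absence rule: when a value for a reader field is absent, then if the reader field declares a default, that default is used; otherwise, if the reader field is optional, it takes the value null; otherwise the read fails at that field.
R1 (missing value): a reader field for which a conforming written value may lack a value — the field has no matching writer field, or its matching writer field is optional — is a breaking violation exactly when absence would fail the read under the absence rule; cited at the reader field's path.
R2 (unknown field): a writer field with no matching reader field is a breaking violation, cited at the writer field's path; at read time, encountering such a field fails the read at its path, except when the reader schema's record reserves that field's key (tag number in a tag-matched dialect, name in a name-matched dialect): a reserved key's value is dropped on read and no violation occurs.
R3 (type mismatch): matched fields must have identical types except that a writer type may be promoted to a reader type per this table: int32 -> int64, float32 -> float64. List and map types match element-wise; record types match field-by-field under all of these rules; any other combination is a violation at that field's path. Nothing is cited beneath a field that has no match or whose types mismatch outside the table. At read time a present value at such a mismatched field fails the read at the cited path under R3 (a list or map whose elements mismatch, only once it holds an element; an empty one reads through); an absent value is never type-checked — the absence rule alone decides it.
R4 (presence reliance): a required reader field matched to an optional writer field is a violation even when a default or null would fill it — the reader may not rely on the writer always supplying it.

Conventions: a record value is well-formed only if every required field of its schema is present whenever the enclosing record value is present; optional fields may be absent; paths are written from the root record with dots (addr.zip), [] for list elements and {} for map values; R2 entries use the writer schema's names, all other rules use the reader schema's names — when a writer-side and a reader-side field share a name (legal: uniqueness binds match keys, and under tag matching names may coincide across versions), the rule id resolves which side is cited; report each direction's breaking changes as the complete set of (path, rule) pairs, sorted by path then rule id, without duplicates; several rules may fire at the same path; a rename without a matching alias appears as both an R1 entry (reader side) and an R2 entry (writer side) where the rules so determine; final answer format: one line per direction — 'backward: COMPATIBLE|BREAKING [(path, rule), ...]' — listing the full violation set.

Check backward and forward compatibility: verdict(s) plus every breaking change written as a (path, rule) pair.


in Ticket below, arrows point writer -> reader
checking backward for Ticket: reader v2 against writer v1:
  contact: Audit -> Audit, writer required; from contact
  attempts: int64 -> int64, writer optional; from attempts
  duration: int32 -> int32, writer required; from duration
  rating: float32 -> bool, writer required; from rating
  checksum: bytes -> string, writer optional; from checksum
  primary: bool -> bool, writer optional; from primary
  age: int64 -> int64, writer required; from age
  contact.factor: float64 -> float64, writer optional; from contact.factor
  contact.blob: bytes -> bytes, writer optional; from contact.blob
  contact.seq: int64 -> int64, writer required; from contact.seq
  rule R4 violated at attempts
  rule R3 violated at checksum
  rule R1 violated at contact.factor
  rule R4 violated at contact.factor
  rule R3 violated at rating
  backward on Ticket therefore BREAKING (5)
checking forward for Ticket: reader v1 against writer v2:
  contact: Audit -> Audit, writer required; from contact
  attempts: int64 -> int64, writer required; from attempts
  duration: int32 -> int32, writer required; from duration
  rating: bool -> float32, writer required; from rating
  checksum: string -> bytes, writer optional; from checksum
  primary: bool -> bool, writer optional; from primary
  age: int64 -> int64, writer required; from age
  contact.factor: float64 -> float64, writer required; from contact.factor
  contact.blob: bytes -> bytes, writer optional; from contact.blob
  contact.seq: int64 -> int64, writer required; from contact.seq
  rule R3 violated at checksum
  rule R3 violated at rating
  forward on Ticket therefore BREAKING (2)

backward: BREAKING [(attempts, R4), (checksum, R3), (contact.factor, R1), (contact.factor, R4), (rating, R3)]; forward: BREAKING [(checksum, R3), (rating, R3)]


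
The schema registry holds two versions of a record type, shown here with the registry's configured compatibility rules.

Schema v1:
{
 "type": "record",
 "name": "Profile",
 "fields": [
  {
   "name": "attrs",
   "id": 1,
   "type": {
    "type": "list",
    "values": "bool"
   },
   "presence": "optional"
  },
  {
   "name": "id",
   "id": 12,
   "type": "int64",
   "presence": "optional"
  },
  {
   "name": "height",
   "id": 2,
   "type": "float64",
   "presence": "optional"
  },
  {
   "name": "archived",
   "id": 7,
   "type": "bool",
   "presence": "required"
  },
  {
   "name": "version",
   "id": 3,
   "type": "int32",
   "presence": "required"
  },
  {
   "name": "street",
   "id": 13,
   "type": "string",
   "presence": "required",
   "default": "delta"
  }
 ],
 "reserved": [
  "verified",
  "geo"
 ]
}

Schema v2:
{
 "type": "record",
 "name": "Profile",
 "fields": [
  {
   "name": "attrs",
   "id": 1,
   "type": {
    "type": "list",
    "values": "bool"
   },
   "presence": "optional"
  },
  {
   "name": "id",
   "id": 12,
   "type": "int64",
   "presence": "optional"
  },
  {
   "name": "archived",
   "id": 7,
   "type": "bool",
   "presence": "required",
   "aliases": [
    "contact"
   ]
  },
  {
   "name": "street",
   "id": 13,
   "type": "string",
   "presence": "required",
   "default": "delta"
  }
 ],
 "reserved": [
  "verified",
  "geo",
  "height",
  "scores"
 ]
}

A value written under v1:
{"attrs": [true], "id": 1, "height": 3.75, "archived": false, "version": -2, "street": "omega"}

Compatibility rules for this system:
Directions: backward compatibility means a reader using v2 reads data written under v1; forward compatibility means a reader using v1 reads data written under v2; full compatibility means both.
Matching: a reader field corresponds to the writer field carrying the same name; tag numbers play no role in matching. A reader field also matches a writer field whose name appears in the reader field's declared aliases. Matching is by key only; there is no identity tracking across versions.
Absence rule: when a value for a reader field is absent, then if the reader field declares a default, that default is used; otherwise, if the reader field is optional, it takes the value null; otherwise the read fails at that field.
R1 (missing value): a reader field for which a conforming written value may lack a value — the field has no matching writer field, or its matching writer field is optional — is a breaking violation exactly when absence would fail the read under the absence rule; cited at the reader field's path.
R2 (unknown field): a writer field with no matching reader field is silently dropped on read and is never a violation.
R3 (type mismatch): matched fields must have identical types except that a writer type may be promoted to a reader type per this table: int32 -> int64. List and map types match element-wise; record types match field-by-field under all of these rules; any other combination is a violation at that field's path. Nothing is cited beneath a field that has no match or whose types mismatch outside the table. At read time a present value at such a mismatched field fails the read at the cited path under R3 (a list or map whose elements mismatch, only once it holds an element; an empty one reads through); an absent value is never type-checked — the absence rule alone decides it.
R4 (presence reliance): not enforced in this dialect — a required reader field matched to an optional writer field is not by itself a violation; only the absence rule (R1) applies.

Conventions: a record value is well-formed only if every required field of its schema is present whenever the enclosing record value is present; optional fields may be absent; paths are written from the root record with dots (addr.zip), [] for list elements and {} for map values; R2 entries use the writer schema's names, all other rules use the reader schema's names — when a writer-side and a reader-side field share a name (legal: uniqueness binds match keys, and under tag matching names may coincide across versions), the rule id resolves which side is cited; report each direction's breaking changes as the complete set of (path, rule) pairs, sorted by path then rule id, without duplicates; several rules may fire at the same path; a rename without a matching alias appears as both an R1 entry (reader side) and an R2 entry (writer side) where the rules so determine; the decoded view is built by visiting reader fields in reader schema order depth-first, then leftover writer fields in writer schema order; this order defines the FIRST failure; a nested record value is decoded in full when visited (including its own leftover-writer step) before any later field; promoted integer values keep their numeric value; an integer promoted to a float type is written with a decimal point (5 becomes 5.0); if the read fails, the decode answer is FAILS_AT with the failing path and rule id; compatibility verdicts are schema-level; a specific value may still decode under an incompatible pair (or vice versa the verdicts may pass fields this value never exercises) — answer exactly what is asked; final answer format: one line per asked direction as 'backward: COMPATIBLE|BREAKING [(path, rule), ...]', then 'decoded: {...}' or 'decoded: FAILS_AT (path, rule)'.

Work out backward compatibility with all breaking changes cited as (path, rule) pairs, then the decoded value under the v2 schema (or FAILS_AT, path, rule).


arrows below run writer -> reader for Profile
backward on Profile — v2 reading data written by v1:
  attrs: paired with writer attrs (list<bool> -> list<bool>; writer optional)
  id: paired with writer id (int64 -> int64; writer optional)
  archived: paired with writer archived (bool -> bool; writer required)
  street: paired with writer street (string -> string; writer required)
  height (writer side), unknown to reader
  version (writer side), unknown to reader
  => backward verdict for Profile: COMPATIBLE, no violations
decode (reader v2):
  attrs := [true]
  id := 1
  archived := false
  street := "omega"
  writer height: unknown -> dropped
  writer version: unknown -> dropped
  => decoded: {"attrs": [true], "id": 1, "archived": false, "street": "omega"}

backward: COMPATIBLE []; decoded: {"attrs": [true], "id": 1, "archived": false, "street": "omega"}
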